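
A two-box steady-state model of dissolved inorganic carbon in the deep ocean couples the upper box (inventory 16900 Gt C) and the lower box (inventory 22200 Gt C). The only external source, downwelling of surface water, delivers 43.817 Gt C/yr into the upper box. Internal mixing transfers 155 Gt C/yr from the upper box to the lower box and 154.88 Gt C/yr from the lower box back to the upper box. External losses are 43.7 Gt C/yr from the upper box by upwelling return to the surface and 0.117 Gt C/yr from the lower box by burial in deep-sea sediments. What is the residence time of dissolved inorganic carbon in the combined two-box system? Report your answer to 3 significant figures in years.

892 yr

For the system as a whole, the A↔B exchange is internal and contributes nothing to the throughput; only the external sinks remove mass.
M_total = 16900 + 22200 = 39100 Gt C.
ΣF_external_out = 43.7 + 0.117 = 43.817 Gt C/yr.
τ = M_total / ΣF_ext = 39100 / 43.817 = 892.3 yr.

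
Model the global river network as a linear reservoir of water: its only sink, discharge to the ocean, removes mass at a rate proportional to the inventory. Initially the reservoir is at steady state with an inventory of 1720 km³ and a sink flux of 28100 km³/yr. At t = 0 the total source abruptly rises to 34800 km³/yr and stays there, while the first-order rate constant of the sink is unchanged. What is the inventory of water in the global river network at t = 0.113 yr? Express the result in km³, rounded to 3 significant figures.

2070 km³

Residence time τ = M₀/F₀ = 0.06121 yr. The eventual steady state is M_∞ = M₀·(F₁/F₀) = 1720 × 34800/28100 = 2130.1 km³.
The anomaly ΔM(t) = M(t) − M_∞ decays as ΔM₀·e^(−t/τ) with ΔM₀ = 1720 − 2130.1 = −410.1 km³.
At t = 0.113 yr, e^(−t/τ) = e^(−1.846) = 0.1579, so ΔM = −64.74 km³ and M = 2130.1 − 64.74 = 2065.4 km³.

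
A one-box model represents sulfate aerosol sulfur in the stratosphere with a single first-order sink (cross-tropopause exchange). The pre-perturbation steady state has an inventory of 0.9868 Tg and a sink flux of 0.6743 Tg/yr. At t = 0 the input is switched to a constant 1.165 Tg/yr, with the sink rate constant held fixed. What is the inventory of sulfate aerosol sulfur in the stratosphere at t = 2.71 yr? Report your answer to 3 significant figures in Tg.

1.59 Tg

τ = M₀/F₀ = 0.9868/0.6743 = 1.463 yr; rate constant k = 1/τ.
New steady state M_∞ = F₁/k = F₁·τ = 1.165 × 1.463 = 1.7049 Tg.
M(t) = M_∞ + (M₀ − M_∞)·e^(−t/τ); t/τ = 2.71/1.463 = 1.852, so e^(−t/τ) = 0.1570.
M(t) = 1.7049 − 0.7181 × 0.1570 = 1.5922 Tg.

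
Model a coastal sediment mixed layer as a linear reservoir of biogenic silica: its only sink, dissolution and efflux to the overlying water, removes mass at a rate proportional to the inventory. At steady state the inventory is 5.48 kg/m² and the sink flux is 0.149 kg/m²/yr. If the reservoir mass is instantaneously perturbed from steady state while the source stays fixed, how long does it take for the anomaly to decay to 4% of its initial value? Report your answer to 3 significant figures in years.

For a linear reservoir the anomaly decays as exp(−t/τ) with τ = M/F = 5.48/0.149 = 36.78 yr.
exp(−t/τ) = 0.04 ⇒ t = −τ ln(0.04) = 36.78 × 3.219 = 118.4 yr.

118 yr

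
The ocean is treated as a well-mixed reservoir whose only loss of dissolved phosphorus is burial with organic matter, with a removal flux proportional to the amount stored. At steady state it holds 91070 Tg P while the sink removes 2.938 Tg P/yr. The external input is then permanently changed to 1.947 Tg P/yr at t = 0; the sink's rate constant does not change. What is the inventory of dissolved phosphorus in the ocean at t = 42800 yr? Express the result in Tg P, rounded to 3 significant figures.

68100 Tg P

τ = M₀/F₀ = 91070/2.938 = 31000 yr; rate constant k = 1/τ.
New steady state M_∞ = F₁/k = F₁·τ = 1.947 × 31000 = 60352 Tg P.
M(t) = M_∞ + (M₀ − M_∞)·e^(−t/τ); t/τ = 42800/31000 = 1.381, so e^(−t/τ) = 0.2514.
M(t) = 60352 + 30720 × 0.2514 = 68074 Tg P.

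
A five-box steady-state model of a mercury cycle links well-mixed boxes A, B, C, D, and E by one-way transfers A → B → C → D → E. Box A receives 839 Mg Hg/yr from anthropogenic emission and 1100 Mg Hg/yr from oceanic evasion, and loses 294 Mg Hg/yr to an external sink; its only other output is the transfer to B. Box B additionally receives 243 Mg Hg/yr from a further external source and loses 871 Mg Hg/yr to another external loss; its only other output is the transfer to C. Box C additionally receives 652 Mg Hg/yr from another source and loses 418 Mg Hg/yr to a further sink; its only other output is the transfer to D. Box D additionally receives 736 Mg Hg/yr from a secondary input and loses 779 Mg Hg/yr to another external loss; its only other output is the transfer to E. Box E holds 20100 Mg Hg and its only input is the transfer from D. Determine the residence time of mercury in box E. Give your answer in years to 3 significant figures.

Box A: F(A→B) = (839 + 1100) − 294 = 1645.0 Mg Hg/yr.
Box B: F(B→C) = (1645.0 + 243) − 871 = 1017.0 Mg Hg/yr.
Box C: F(C→D) = (1017.0 + 652) − 418 = 1251.0 Mg Hg/yr.
Box D: F(D→E) = (1251.0 + 736) − 779 = 1208.0 Mg Hg/yr.
Box E throughput = its input = 1208.0 Mg Hg/yr; τ = 20100 / 1208.0 = 16.64 yr.

16.6 yr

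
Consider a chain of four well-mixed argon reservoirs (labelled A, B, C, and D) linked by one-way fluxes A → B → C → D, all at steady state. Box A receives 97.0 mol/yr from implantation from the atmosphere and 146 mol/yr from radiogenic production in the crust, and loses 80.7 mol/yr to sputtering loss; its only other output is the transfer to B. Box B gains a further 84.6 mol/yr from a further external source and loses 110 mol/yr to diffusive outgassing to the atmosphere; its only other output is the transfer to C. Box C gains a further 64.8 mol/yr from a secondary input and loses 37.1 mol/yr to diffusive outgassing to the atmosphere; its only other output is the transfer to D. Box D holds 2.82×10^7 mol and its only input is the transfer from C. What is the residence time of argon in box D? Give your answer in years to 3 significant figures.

Box A: F(A→B) = (97.0 + 146) − 80.7 = 162.30 mol/yr.
Box B: F(B→C) = (162.30 + 84.6) − 110 = 136.90 mol/yr.
Box C: F(C→D) = (136.90 + 64.8) − 37.1 = 164.60 mol/yr.
Box D throughput = its input = 164.60 mol/yr; τ = 2.82×10^7 / 164.60 = 171300 yr.

171000 yr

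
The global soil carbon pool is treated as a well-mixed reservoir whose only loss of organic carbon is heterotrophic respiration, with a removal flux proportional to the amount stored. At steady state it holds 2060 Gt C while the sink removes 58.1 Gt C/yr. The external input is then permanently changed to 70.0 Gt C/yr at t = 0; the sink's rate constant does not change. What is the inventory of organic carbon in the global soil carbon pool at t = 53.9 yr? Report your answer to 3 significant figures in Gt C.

2390 Gt C

The sink rate constant is k = F₀/M₀ = 58.1/2060 = 0.02820 yr⁻¹.
Solving dM/dt = F₁ − kM with M(0) = M₀ gives M(t) = F₁/k + (M₀ − F₁/k)·e^(−kt).
F₁/k = 70.0/0.02820 = 2481.9 Gt C; kt = 0.02820 × 53.9 = 1.520, e^(−kt) = 0.2187.
M(53.9) = 2481.9 + (2060 − 2481.9) × 0.2187 = 2481.9 − 92.26 = 2389.7 Gt C.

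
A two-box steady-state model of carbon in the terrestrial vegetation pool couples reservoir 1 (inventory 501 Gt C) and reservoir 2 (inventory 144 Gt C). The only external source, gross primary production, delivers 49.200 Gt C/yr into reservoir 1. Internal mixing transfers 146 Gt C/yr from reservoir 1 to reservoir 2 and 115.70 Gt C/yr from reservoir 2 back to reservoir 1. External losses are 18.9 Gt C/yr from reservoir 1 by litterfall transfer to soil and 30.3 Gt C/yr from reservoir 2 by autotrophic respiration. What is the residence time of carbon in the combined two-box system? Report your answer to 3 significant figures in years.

13.1 yr

For the system as a whole, the A↔B exchange is internal and contributes nothing to the throughput; only the external sinks remove mass.
M_total = 501 + 144 = 645.00 Gt C.
ΣF_external_out = 18.9 + 30.3 = 49.200 Gt C/yr.
τ = M_total / ΣF_ext = 645.00 / 49.200 = 13.11 yr.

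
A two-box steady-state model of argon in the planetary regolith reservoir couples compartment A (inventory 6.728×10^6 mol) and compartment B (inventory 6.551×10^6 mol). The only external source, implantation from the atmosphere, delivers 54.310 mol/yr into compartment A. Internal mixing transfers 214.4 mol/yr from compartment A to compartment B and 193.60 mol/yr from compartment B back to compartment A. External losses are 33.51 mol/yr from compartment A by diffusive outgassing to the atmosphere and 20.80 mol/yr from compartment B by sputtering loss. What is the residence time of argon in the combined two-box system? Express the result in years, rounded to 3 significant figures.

245000 yr

For the system as a whole, the A↔B exchange is internal and contributes nothing to the throughput; only the external sinks remove mass.
M_total = 6.728×10^6 + 6.551×10^6 = 1.3279×10^7 mol.
ΣF_external_out = 33.51 + 20.80 = 54.310 mol/yr.
τ = M_total / ΣF_ext = 1.3279×10^7 / 54.310 = 244500 yr.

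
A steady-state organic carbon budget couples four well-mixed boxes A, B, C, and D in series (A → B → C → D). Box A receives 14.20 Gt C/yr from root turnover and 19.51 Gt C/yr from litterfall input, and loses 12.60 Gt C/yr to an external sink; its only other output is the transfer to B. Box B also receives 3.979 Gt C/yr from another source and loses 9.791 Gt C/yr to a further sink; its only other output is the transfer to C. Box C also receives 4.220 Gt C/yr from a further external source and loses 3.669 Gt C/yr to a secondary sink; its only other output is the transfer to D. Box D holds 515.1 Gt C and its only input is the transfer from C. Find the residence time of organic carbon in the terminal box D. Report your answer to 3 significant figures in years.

Box A: F(A→B) = (14.20 + 19.51) − 12.60 = 21.110 Gt C/yr.
Box B: F(B→C) = (21.110 + 3.979) − 9.791 = 15.298 Gt C/yr.
Box C: F(C→D) = (15.298 + 4.220) − 3.669 = 15.849 Gt C/yr.
Box D throughput = its input = 15.849 Gt C/yr; τ = 515.1 / 15.849 = 32.50 yr.

32.5 yr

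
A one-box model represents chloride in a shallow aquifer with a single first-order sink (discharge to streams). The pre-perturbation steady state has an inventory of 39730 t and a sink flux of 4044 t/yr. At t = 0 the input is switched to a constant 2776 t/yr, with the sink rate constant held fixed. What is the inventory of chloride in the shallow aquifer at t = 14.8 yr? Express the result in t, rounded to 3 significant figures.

τ = M₀/F₀ = 39730/4044 = 9.824 yr; rate constant k = 1/τ.
New steady state M_∞ = F₁/k = F₁·τ = 2776 × 9.824 = 27273 t.
M(t) = M_∞ + (M₀ − M_∞)·e^(−t/τ); t/τ = 14.8/9.824 = 1.506, so e^(−t/τ) = 0.2217.
M(t) = 27273 + 12460 × 0.2217 = 30034 t.

30000 t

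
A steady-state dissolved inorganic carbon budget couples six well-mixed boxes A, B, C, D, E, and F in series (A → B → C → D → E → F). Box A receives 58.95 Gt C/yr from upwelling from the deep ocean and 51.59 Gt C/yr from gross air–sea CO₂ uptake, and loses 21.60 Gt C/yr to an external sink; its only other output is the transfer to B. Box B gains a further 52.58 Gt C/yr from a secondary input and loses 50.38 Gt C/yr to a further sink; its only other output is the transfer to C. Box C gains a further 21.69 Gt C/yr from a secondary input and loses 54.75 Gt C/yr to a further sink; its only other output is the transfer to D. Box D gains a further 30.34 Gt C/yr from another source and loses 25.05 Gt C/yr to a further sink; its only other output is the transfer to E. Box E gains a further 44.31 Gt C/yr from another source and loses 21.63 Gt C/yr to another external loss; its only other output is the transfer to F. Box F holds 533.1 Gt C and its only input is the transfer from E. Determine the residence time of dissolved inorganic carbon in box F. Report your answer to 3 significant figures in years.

6.20 yr

Box A: F(A→B) = (58.95 + 51.59) − 21.60 = 88.940 Gt C/yr.
Box B: F(B→C) = (88.940 + 52.58) − 50.38 = 91.140 Gt C/yr.
Box C: F(C→D) = (91.140 + 21.69) − 54.75 = 58.080 Gt C/yr.
Box D: F(D→E) = (58.080 + 30.34) − 25.05 = 63.370 Gt C/yr.
Box E: F(E→F) = (63.370 + 44.31) − 21.63 = 86.050 Gt C/yr.
Box F throughput = its input = 86.050 Gt C/yr; τ = 533.1 / 86.050 = 6.195 yr.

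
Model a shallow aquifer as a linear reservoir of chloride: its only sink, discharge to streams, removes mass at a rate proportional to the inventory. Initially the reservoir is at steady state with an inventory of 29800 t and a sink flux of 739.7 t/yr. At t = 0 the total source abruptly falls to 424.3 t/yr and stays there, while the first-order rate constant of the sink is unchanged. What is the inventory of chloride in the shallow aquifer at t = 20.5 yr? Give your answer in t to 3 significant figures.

The sink rate constant is k = F₀/M₀ = 739.7/29800 = 0.02482 yr⁻¹.
Solving dM/dt = F₁ − kM with M(0) = M₀ gives M(t) = F₁/k + (M₀ − F₁/k)·e^(−kt).
F₁/k = 424.3/0.02482 = 17094 t; kt = 0.02482 × 20.5 = 0.5089, e^(−kt) = 0.6012.
M(20.5) = 17094 + (29800 − 17094) × 0.6012 = 17094 + 7639 = 24732 t.

24700 t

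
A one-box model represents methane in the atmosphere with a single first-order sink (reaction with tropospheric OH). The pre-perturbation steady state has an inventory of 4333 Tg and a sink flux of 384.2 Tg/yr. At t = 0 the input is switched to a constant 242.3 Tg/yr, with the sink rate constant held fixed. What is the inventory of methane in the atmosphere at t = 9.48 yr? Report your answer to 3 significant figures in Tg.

3420 Tg

Residence time τ = M₀/F₀ = 11.28 yr. The eventual steady state is M_∞ = M₀·(F₁/F₀) = 4333 × 242.3/384.2 = 2732.7 Tg.
The anomaly ΔM(t) = M(t) − M_∞ decays as ΔM₀·e^(−t/τ) with ΔM₀ = 4333 − 2732.7 = 1600 Tg.
At t = 9.48 yr, e^(−t/τ) = e^(−0.8406) = 0.4315, so ΔM = 690.5 Tg and M = 2732.7 + 690.5 = 3423.1 Tg.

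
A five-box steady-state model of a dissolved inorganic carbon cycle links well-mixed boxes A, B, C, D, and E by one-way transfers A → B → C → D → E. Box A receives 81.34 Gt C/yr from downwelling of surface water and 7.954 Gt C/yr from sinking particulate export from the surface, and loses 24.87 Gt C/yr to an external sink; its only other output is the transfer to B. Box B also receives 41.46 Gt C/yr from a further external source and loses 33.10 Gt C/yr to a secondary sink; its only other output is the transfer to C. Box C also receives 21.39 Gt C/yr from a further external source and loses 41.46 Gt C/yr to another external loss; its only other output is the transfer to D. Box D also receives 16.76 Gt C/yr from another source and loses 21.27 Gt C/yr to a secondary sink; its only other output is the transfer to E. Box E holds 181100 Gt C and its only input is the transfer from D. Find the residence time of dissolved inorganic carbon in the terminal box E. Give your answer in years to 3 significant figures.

Box A: F(A→B) = (81.34 + 7.954) − 24.87 = 64.424 Gt C/yr.
Box B: F(B→C) = (64.424 + 41.46) − 33.10 = 72.784 Gt C/yr.
Box C: F(C→D) = (72.784 + 21.39) − 41.46 = 52.714 Gt C/yr.
Box D: F(D→E) = (52.714 + 16.76) − 21.27 = 48.204 Gt C/yr.
Box E throughput = its input = 48.204 Gt C/yr; τ = 181100 / 48.204 = 3757 yr.

3760 yr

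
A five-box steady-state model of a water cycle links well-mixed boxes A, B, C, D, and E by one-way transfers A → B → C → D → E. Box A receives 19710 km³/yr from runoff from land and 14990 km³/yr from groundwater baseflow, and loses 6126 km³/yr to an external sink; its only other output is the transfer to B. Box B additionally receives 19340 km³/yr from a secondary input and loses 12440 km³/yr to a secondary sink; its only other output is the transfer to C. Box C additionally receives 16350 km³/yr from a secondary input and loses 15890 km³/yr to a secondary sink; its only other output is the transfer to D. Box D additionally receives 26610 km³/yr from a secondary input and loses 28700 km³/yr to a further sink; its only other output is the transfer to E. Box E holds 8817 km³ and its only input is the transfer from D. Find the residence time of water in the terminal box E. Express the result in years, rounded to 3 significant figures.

Box A: F(A→B) = (19710 + 14990) − 6126 = 28574 km³/yr.
Box B: F(B→C) = (28574 + 19340) − 12440 = 35474 km³/yr.
Box C: F(C→D) = (35474 + 16350) − 15890 = 35934 km³/yr.
Box D: F(D→E) = (35934 + 26610) − 28700 = 33844 km³/yr.
Box E throughput = its input = 33844 km³/yr; τ = 8817 / 33844 = 0.2605 yr.

0.261 yr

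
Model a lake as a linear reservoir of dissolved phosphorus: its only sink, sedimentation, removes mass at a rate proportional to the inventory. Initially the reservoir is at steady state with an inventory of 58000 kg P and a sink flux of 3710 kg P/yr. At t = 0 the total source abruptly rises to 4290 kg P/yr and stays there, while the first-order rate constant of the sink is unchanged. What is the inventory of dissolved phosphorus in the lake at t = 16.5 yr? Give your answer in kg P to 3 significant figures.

The sink rate constant is k = F₀/M₀ = 3710/58000 = 0.06397 yr⁻¹.
Solving dM/dt = F₁ − kM with M(0) = M₀ gives M(t) = F₁/k + (M₀ − F₁/k)·e^(−kt).
F₁/k = 4290/0.06397 = 67067 kg P; kt = 0.06397 × 16.5 = 1.055, e^(−kt) = 0.3480.
M(16.5) = 67067 + (58000 − 67067) × 0.3480 = 67067 − 3156 = 63912 kg P.

63900 kg P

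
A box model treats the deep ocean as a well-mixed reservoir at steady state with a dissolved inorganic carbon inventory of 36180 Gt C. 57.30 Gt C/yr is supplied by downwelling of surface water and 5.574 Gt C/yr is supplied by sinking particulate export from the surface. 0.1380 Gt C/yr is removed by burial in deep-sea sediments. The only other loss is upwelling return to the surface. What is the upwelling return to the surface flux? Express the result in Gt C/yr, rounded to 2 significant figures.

63 Gt C/yr

At steady state ΣF_in = ΣF_out.
ΣF_in = 57.30 + 5.574 = 62.874 Gt C/yr.
Upwelling return to the surface flux = ΣF_in − (0.1380) = 62.874 − 0.1380 = 62.74 Gt C/yr.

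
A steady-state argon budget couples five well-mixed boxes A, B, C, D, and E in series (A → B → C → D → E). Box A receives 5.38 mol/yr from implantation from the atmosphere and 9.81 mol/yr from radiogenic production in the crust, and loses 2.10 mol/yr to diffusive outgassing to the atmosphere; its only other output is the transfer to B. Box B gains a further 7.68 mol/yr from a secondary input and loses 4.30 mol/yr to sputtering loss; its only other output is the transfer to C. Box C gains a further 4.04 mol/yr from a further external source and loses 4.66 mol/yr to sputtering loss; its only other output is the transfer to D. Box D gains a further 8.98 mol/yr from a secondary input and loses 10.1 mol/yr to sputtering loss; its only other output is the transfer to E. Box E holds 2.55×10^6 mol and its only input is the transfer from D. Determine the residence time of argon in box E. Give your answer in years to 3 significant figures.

Box A: F(A→B) = (5.38 + 9.81) − 2.10 = 13.090 mol/yr.
Box B: F(B→C) = (13.090 + 7.68) − 4.30 = 16.470 mol/yr.
Box C: F(C→D) = (16.470 + 4.04) − 4.66 = 15.850 mol/yr.
Box D: F(D→E) = (15.850 + 8.98) − 10.1 = 14.730 mol/yr.
Box E throughput = its input = 14.730 mol/yr; τ = 2.55×10^6 / 14.730 = 173100 yr.

173000 yr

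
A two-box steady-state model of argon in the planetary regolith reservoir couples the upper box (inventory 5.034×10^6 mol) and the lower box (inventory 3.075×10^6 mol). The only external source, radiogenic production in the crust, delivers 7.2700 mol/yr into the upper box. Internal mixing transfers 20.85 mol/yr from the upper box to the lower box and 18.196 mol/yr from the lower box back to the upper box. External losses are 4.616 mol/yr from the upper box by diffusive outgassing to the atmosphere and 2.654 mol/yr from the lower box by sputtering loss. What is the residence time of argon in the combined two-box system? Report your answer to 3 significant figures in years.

Residence time in the combined system uses the total inventory and the total *external* removal — internal exchanges between the two boxes cancel.
M_total = 5.034×10^6 + 3.075×10^6 = 8.1090×10^6 mol.
ΣF_external_out = 4.616 + 2.654 = 7.2700 mol/yr.
τ = M_total / ΣF_ext = 8.1090×10^6 / 7.2700 = 1.115×10^6 yr.

1.12×10^6 yr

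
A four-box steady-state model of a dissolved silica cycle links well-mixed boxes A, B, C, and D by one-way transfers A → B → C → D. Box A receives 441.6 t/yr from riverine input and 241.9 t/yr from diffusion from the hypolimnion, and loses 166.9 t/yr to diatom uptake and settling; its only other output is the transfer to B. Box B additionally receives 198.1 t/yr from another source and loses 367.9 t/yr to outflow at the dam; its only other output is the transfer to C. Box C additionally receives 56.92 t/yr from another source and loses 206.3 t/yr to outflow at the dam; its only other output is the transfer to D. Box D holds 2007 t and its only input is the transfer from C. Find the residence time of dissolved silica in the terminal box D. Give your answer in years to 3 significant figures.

10.2 yr

Box A: F(A→B) = (441.6 + 241.9) − 166.9 = 516.60 t/yr.
Box B: F(B→C) = (516.60 + 198.1) − 367.9 = 346.80 t/yr.
Box C: F(C→D) = (346.80 + 56.92) − 206.3 = 197.42 t/yr.
Box D throughput = its input = 197.42 t/yr; τ = 2007 / 197.42 = 10.17 yr.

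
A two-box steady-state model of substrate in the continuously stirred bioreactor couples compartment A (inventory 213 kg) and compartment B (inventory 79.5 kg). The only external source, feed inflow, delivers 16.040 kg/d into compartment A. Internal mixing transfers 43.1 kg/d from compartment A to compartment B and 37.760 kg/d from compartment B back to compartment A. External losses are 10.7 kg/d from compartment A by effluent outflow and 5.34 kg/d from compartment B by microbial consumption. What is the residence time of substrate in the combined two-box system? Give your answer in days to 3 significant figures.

18.2 d

For the system as a whole, the A↔B exchange is internal and contributes nothing to the throughput; only the external sinks remove mass.
M_total = 213 + 79.5 = 292.50 kg.
ΣF_external_out = 10.7 + 5.34 = 16.040 kg/d.
τ = M_total / ΣF_ext = 292.50 / 16.040 = 18.24 d.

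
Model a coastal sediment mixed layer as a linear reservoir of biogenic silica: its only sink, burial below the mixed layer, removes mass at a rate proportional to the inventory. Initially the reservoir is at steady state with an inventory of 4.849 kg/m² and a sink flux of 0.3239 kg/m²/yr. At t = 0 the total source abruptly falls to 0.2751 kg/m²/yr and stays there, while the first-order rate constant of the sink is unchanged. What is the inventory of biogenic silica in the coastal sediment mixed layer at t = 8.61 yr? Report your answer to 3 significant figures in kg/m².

4.53 kg/m²

τ = M₀/F₀ = 4.849/0.3239 = 14.97 yr; rate constant k = 1/τ.
New steady state M_∞ = F₁/k = F₁·τ = 0.2751 × 14.97 = 4.1184 kg/m².
M(t) = M_∞ + (M₀ − M_∞)·e^(−t/τ); t/τ = 8.61/14.97 = 0.5751, so e^(−t/τ) = 0.5626.
M(t) = 4.1184 + 0.7306 × 0.5626 = 4.5295 kg/m².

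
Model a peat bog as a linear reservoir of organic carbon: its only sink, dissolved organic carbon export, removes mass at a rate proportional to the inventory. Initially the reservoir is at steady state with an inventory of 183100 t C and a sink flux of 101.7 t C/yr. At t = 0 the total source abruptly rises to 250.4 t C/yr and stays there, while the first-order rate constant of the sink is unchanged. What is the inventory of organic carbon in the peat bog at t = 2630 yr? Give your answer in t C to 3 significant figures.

389000 t C

τ = M₀/F₀ = 183100/101.7 = 1800 yr; rate constant k = 1/τ.
New steady state M_∞ = F₁/k = F₁·τ = 250.4 × 1800 = 450820 t C.
M(t) = M_∞ + (M₀ − M_∞)·e^(−t/τ); t/τ = 2630/1800 = 1.461, so e^(−t/τ) = 0.2321.
M(t) = 450820 − 267700 × 0.2321 = 388690 t C.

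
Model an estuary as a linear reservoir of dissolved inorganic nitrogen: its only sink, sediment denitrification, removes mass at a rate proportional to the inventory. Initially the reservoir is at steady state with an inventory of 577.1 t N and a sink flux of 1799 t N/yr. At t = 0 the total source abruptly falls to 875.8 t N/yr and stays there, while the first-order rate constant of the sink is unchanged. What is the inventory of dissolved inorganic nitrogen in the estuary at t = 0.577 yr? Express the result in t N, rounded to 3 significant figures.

τ = M₀/F₀ = 577.1/1799 = 0.3208 yr; rate constant k = 1/τ.
New steady state M_∞ = F₁/k = F₁·τ = 875.8 × 0.3208 = 280.95 t N.
M(t) = M_∞ + (M₀ − M_∞)·e^(−t/τ); t/τ = 0.577/0.3208 = 1.799, so e^(−t/τ) = 0.1655.
M(t) = 280.95 + 296.2 × 0.1655 = 329.97 t N.

330 t N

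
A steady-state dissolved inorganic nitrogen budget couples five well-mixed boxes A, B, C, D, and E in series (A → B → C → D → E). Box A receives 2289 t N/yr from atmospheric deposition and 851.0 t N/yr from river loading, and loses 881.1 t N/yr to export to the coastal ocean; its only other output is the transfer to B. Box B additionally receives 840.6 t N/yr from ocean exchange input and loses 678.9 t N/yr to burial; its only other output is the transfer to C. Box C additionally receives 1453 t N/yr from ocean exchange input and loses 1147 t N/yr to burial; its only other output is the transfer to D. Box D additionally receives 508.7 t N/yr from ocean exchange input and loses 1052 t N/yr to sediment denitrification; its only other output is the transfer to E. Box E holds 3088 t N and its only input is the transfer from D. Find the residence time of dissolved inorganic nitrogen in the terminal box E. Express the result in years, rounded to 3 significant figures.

Box A: F(A→B) = (2289 + 851.0) − 881.1 = 2258.9 t N/yr.
Box B: F(B→C) = (2258.9 + 840.6) − 678.9 = 2420.6 t N/yr.
Box C: F(C→D) = (2420.6 + 1453) − 1147 = 2726.6 t N/yr.
Box D: F(D→E) = (2726.6 + 508.7) − 1052 = 2183.3 t N/yr.
Box E throughput = its input = 2183.3 t N/yr; τ = 3088 / 2183.3 = 1.414 yr.

1.41 yr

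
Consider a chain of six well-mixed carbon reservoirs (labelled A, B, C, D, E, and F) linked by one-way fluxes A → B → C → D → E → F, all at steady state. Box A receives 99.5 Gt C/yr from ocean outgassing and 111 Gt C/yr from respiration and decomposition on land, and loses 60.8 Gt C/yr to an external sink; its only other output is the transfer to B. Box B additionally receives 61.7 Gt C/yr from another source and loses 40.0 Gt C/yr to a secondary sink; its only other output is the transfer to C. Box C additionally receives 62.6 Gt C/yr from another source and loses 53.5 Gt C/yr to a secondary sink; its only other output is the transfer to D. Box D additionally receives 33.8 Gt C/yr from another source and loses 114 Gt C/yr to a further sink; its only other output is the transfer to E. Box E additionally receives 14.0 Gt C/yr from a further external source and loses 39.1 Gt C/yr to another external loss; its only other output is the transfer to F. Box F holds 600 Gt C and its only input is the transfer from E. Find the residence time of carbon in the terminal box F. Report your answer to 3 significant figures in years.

Box A: F(A→B) = (99.5 + 111) − 60.8 = 149.70 Gt C/yr.
Box B: F(B→C) = (149.70 + 61.7) − 40.0 = 171.40 Gt C/yr.
Box C: F(C→D) = (171.40 + 62.6) − 53.5 = 180.50 Gt C/yr.
Box D: F(D→E) = (180.50 + 33.8) − 114 = 100.30 Gt C/yr.
Box E: F(E→F) = (100.30 + 14.0) − 39.1 = 75.200 Gt C/yr.
Box F throughput = its input = 75.200 Gt C/yr; τ = 600 / 75.200 = 7.979 yr.

7.98 yr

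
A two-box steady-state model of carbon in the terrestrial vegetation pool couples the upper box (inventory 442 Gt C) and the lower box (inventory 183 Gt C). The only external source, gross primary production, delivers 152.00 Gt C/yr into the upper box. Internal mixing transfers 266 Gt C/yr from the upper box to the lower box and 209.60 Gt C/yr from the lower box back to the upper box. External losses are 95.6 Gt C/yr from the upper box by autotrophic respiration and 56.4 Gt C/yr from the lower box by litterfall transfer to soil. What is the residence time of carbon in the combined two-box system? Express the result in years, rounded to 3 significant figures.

4.11 yr

For the system as a whole, the A↔B exchange is internal and contributes nothing to the throughput; only the external sinks remove mass.
M_total = 442 + 183 = 625.00 Gt C.
ΣF_external_out = 95.6 + 56.4 = 152.00 Gt C/yr.
τ = M_total / ΣF_ext = 625.00 / 152.00 = 4.112 yr.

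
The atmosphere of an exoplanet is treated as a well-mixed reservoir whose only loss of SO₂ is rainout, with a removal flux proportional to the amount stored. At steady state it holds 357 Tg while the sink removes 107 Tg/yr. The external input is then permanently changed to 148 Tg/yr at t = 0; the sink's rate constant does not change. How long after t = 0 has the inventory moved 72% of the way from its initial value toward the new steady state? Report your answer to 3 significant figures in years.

τ = M₀/F₀ = 357/107 = 3.336 yr.
The remaining gap fraction is e^(−t/τ); 72% covered ⇒ e^(−t/τ) = 0.280.
t = −τ ln(0.280) = 3.336 × 1.273 = 4.247 yr.

4.25 yr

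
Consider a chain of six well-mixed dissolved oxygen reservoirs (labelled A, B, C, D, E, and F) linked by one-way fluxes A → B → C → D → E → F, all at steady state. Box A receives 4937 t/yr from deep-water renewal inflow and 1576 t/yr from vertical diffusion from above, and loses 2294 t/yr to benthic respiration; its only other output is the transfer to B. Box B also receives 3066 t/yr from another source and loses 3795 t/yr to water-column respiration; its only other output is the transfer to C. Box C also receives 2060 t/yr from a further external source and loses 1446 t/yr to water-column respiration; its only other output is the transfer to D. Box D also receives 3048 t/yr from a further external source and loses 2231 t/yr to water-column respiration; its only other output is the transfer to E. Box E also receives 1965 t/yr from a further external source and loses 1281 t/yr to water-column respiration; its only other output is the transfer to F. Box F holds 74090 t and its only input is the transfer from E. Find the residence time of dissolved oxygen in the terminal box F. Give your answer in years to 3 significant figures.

13.2 yr

Box A: F(A→B) = (4937 + 1576) − 2294 = 4219.0 t/yr.
Box B: F(B→C) = (4219.0 + 3066) − 3795 = 3490.0 t/yr.
Box C: F(C→D) = (3490.0 + 2060) − 1446 = 4104.0 t/yr.
Box D: F(D→E) = (4104.0 + 3048) − 2231 = 4921.0 t/yr.
Box E: F(E→F) = (4921.0 + 1965) − 1281 = 5605.0 t/yr.
Box F throughput = its input = 5605.0 t/yr; τ = 74090 / 5605.0 = 13.22 yr.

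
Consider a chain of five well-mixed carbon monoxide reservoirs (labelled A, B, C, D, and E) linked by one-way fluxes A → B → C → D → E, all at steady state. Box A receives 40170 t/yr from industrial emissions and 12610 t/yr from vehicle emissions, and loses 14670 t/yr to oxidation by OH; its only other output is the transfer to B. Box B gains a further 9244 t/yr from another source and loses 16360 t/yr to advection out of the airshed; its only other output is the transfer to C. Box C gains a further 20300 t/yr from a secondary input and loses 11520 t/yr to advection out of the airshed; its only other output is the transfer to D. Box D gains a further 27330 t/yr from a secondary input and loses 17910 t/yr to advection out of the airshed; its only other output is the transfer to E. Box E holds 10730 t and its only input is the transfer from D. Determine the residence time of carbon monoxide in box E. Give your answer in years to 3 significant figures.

Box A: F(A→B) = (40170 + 12610) − 14670 = 38110 t/yr.
Box B: F(B→C) = (38110 + 9244) − 16360 = 30994 t/yr.
Box C: F(C→D) = (30994 + 20300) − 11520 = 39774 t/yr.
Box D: F(D→E) = (39774 + 27330) − 17910 = 49194 t/yr.
Box E throughput = its input = 49194 t/yr; τ = 10730 / 49194 = 0.2181 yr.

0.218 yr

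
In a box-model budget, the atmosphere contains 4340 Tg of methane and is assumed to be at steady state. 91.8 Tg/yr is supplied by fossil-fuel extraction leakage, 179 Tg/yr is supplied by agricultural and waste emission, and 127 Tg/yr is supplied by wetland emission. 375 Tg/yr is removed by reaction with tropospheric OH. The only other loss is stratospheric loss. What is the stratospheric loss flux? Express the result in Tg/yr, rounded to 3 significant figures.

22.8 Tg/yr

At steady state ΣF_in = ΣF_out.
ΣF_in = 91.8 + 179 + 127 = 397.80 Tg/yr.
Stratospheric loss flux = ΣF_in − (375) = 397.80 − 375.0 = 22.80 Tg/yr.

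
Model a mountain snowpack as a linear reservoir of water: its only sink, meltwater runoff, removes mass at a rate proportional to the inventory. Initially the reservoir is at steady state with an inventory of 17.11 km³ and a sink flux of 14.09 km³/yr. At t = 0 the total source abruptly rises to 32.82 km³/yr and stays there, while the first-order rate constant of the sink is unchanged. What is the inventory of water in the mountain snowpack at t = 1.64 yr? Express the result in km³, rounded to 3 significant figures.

34.0 km³

The sink rate constant is k = F₀/M₀ = 14.09/17.11 = 0.8235 yr⁻¹.
Solving dM/dt = F₁ − kM with M(0) = M₀ gives M(t) = F₁/k + (M₀ − F₁/k)·e^(−kt).
F₁/k = 32.82/0.8235 = 39.855 km³; kt = 0.8235 × 1.64 = 1.351, e^(−kt) = 0.2591.
M(1.64) = 39.855 + (17.11 − 39.855) × 0.2591 = 39.855 − 5.893 = 33.961 km³.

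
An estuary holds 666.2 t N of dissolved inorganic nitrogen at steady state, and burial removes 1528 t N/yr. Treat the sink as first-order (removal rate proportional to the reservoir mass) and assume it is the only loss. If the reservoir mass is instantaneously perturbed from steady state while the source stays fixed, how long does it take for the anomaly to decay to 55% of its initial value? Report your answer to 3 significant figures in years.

0.261 yr

For a linear reservoir the anomaly decays as exp(−t/τ) with τ = M/F = 666.2/1528 = 0.4360 yr.
exp(−t/τ) = 0.55 ⇒ t = −τ ln(0.55) = 0.4360 × 0.5978 = 0.2607 yr.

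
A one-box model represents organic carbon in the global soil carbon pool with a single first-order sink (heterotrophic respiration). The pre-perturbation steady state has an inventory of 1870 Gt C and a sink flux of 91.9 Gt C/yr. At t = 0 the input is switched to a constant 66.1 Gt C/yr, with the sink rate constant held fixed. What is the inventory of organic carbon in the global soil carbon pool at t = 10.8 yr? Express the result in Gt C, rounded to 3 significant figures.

1650 Gt C

Residence time τ = M₀/F₀ = 20.35 yr. The eventual steady state is M_∞ = M₀·(F₁/F₀) = 1870 × 66.1/91.9 = 1345.0 Gt C.
The anomaly ΔM(t) = M(t) − M_∞ decays as ΔM₀·e^(−t/τ) with ΔM₀ = 1870 − 1345.0 = 525.0 Gt C.
At t = 10.8 yr, e^(−t/τ) = e^(−0.5308) = 0.5882, so ΔM = 308.8 Gt C and M = 1345.0 + 308.8 = 1653.8 Gt C.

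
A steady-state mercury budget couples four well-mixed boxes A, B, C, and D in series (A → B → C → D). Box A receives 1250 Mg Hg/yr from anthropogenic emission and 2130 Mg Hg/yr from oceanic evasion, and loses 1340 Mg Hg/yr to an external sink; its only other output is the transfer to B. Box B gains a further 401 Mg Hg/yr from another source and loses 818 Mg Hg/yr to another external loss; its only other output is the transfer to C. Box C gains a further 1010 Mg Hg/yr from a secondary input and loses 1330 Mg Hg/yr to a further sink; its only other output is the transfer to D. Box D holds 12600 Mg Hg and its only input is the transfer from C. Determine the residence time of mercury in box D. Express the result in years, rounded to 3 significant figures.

Box A: F(A→B) = (1250 + 2130) − 1340 = 2040.0 Mg Hg/yr.
Box B: F(B→C) = (2040.0 + 401) − 818 = 1623.0 Mg Hg/yr.
Box C: F(C→D) = (1623.0 + 1010) − 1330 = 1303.0 Mg Hg/yr.
Box D throughput = its input = 1303.0 Mg Hg/yr; τ = 12600 / 1303.0 = 9.670 yr.

9.67 yr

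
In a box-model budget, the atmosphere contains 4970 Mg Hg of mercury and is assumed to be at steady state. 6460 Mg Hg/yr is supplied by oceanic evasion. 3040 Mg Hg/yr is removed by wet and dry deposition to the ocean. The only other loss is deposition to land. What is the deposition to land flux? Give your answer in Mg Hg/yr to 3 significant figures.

At steady state ΣF_in = ΣF_out.
ΣF_in = 6460.0 Mg Hg/yr.
Deposition to land flux = ΣF_in − (3040) = 6460.0 − 3040 = 3420 Mg Hg/yr.

3420 Mg Hg/yr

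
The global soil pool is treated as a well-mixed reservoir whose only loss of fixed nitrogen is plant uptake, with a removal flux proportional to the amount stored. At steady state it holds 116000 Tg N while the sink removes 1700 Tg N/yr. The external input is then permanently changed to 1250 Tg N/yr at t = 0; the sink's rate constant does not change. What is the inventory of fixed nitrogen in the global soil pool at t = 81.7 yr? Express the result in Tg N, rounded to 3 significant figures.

τ = M₀/F₀ = 116000/1700 = 68.24 yr; rate constant k = 1/τ.
New steady state M_∞ = F₁/k = F₁·τ = 1250 × 68.24 = 85294 Tg N.
M(t) = M_∞ + (M₀ − M_∞)·e^(−t/τ); t/τ = 81.7/68.24 = 1.197, so e^(−t/τ) = 0.3020.
M(t) = 85294 + 30710 × 0.3020 = 94567 Tg N.

94600 Tg N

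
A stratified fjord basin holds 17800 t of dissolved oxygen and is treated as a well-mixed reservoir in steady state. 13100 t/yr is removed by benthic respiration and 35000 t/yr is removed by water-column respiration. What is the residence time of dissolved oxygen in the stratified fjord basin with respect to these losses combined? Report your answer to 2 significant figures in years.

Total removal = 13100 + 35000 = 48100 t/yr.
τ = M / ΣF_out = 17800 / 48100 = 0.3701 yr.

0.37 yr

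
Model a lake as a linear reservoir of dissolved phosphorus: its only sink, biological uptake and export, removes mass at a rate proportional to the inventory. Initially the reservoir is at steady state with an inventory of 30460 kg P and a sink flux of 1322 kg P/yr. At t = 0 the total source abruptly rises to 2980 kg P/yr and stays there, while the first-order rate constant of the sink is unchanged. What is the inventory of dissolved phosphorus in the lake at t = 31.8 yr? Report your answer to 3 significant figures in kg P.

59100 kg P

Residence time τ = M₀/F₀ = 23.04 yr. The eventual steady state is M_∞ = M₀·(F₁/F₀) = 30460 × 2980/1322 = 68662 kg P.
The anomaly ΔM(t) = M(t) − M_∞ decays as ΔM₀·e^(−t/τ) with ΔM₀ = 30460 − 68662 = −38200 kg P.
At t = 31.8 yr, e^(−t/τ) = e^(−1.380) = 0.2515, so ΔM = −9609 kg P and M = 68662 − 9609 = 59053 kg P.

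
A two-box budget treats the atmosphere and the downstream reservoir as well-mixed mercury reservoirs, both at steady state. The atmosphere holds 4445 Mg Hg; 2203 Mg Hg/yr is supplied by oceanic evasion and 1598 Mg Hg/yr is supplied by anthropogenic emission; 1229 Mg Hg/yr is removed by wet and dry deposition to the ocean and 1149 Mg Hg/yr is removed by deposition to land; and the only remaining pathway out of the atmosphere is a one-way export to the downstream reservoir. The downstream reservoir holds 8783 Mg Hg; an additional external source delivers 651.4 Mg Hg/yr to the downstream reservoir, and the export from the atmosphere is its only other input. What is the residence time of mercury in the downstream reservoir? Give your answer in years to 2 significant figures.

Balance the atmosphere: ΣF_in = 2203 + 1598 = 3801.0 Mg Hg/yr.
Export to the downstream reservoir = ΣF_in − (1229 + 1149) = 1423.0 Mg Hg/yr.
Total input to the downstream reservoir = 1423.0 + 651.4 = 2074.4 Mg Hg/yr; at steady state this equals its total output.
τ = M / F = 8783 / 2074.4 = 4.234 yr.

4.2 yr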